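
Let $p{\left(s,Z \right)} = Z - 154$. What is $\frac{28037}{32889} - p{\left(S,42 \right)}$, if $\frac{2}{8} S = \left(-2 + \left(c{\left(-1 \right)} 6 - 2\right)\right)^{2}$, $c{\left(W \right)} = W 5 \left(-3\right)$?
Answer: $\frac{3711605}{32889} \approx 112.85$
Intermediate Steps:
$c{\left(W \right)} = - 15 W$ ($c{\left(W \right)} = 5 W \left(-3\right) = - 15 W$)
$S = 29584$ ($S = 4 \left(-2 - \left(2 - \left(-15\right) \left(-1\right) 6\right)\right)^{2} = 4 \left(-2 + \left(15 \cdot 6 - 2\right)\right)^{2} = 4 \left(-2 + \left(90 - 2\right)\right)^{2} = 4 \left(-2 + 88\right)^{2} = 4 \cdot 86^{2} = 4 \cdot 7396 = 29584$)
$p{\left(s,Z \right)} = -154 + Z$
$\frac{28037}{32889} - p{\left(S,42 \right)} = \frac{28037}{32889} - \left(-154 + 42\right) = 28037 \cdot \frac{1}{32889} - -112 = \frac{28037}{32889} + 112 = \frac{3711605}{32889}$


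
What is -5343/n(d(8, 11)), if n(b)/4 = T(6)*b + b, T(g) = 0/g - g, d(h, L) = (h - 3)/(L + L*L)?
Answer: 176319/25 ≈ 7052.8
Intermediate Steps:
d(h, L) = (-3 + h)/(L + L²)
T(g) = -g (T(g) = 0 - g = -g)
n(b) = -20*b (n(b) = 4*((-1*6)*b + b) = 4*(-6*b + b) = 4*(-5*b) = -20*b)
-5343/n(d(8, 11)) = -5343*(-11*(1 + 11)/(20*(-3 + 8))) = -5343/((-20*5/(11*12))) = -5343/((-20*5/132)) = -5343/(-25/33) = -5343*(-33/25) = 176319/25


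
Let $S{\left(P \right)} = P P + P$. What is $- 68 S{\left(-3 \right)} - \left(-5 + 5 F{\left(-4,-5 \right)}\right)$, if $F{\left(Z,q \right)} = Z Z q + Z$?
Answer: $17$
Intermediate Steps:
$S{\left(P \right)} = P + P^{2}$ ($S{\left(P \right)} = P^{2} + P = P + P^{2}$)
$F{\left(Z,q \right)} = Z + q Z^{2}$ ($F{\left(Z,q \right)} = Z^{2} q + Z = q Z^{2} + Z = Z + q Z^{2}$)
$- 68 S{\left(-3 \right)} - \left(-5 + 5 F{\left(-4,-5 \right)}\right) = - 68 \left(- 3 \left(1 - 3\right)\right) - \left(-5 + 5 \left(- 4 \left(1 - -20\right)\right)\right) = - 68 \left(\left(-3\right) \left(-2\right)\right) - \left(-5 + 5 \left(- 4 \left(1 + 20\right)\right)\right) = \left(-68\right) 6 - \left(-5 + 5 \left(\left(-4\right) 21\right)\right) = -408 + \left(5 - -420\right) = -408 + \left(5 + 420\right) = -408 + 425 = 17$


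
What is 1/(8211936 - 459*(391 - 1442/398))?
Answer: 199/1598791872 ≈ 1.2447e-7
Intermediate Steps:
1/(8211936 - 459*(391 - 1442/398)) = 1/(8211936 - 459*(391 - 1442*1/398)) = 1/(8211936 - 459*(391 - 721/199)) = 1/(8211936 - 459*77088/199) = 1/(8211936 - 35383392/199) = 1/(1598791872/199) = 199/1598791872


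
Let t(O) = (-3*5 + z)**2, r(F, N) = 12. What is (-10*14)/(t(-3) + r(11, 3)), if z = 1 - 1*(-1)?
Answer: -140/181 ≈ -0.77348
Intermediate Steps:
z = 2 (z = 1 + 1 = 2)
t(O) = 169 (t(O) = (-3*5 + 2)**2 = (-15 + 2)**2 = (-13)**2 = 169)
(-10*14)/(t(-3) + r(11, 3)) = (-10*14)/(169 + 12) = -140/181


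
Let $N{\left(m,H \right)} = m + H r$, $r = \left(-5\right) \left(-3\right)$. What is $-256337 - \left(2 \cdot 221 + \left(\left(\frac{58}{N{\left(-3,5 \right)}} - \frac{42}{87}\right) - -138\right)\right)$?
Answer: $- \frac{268221685}{1044} \approx -2.5692 \cdot 10^{5}$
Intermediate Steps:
$r = 15$
$N{\left(m,H \right)} = m + 15 H$ ($N{\left(m,H \right)} = m + H 15 = m + 15 H$)
$-256337 - \left(2 \cdot 221 + \left(\left(\frac{58}{N{\left(-3,5 \right)}} - \frac{42}{87}\right) - -138\right)\right) = -256337 - \left(2 \cdot 221 + \left(\left(\frac{58}{-3 + 15 \cdot 5} - \frac{42}{87}\right) - -138\right)\right) = -256337 - \left(442 + \left(\left(\frac{58}{-3 + 75} - \frac{14}{29}\right) + 138\right)\right) = -256337 - \left(442 + \left(\left(\frac{58}{72} - \frac{14}{29}\right) + 138\right)\right) = -256337 - \left(442 + \left(\left(58 \cdot \frac{1}{72} - \frac{14}{29}\right) + 138\right)\right) = -256337 - \left(442 + \left(\left(\frac{29}{36} - \frac{14}{29}\right) + 138\right)\right) = -256337 - \left(442 + \left(\frac{337}{1044} + 138\right)\right) = -256337 - \left(442 + \frac{144409}{1044}\right) = -256337 - \frac{605857}{1044} = - \frac{268221685}{1044}$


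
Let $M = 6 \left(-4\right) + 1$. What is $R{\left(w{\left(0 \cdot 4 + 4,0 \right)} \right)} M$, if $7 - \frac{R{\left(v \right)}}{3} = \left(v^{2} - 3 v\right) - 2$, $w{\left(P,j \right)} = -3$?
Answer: $621$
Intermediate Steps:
$R{\left(v \right)} = 27 - 3 v^{2} + 9 v$ ($R{\left(v \right)} = 21 - 3 \left(\left(v^{2} - 3 v\right) - 2\right) = 21 - 3 \left(-2 + v^{2} - 3 v\right) = 21 + \left(6 - 3 v^{2} + 9 v\right) = 27 - 3 v^{2} + 9 v$)
$M = -23$ ($M = -24 + 1 = -23$)
$R{\left(w{\left(0 \cdot 4 + 4,0 \right)} \right)} M = \left(27 - 3 \left(-3\right)^{2} + 9 \left(-3\right)\right) \left(-23\right) = \left(27 - 27 - 27\right) \left(-23\right) = \left(-27\right) \left(-23\right) = 621$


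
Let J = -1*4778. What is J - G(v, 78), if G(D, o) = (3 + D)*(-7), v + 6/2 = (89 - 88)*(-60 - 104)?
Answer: -5926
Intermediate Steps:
J = -4778
v = -167 (v = -3 + (89 - 88)*(-60 - 104) = -3 + 1*(-164) = -3 - 164 = -167)
G(D, o) = -21 - 7*D
J - G(v, 78) = -4778 - (-21 - 7*(-167)) = -4778 - (-21 + 1169) = -4778 - 1*1148 = -4778 - 1148 = -5926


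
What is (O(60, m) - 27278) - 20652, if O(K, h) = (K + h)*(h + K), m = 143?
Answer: -6721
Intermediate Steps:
O(K, h) = (K + h)² (O(K, h) = (K + h)*(K + h) = (K + h)²)
(O(60, m) - 27278) - 20652 = ((60 + 143)² - 27278) - 20652 = (203² - 27278) - 20652 = (41209 - 27278) - 20652 = 13931 - 20652 = -6721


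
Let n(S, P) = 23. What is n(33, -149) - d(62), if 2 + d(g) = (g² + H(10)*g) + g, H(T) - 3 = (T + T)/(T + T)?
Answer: -4129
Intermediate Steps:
H(T) = 4 (H(T) = 3 + (T + T)/(T + T) = 3 + (2*T)/((2*T)) = 3 + (2*T)*(1/(2*T)) = 3 + 1 = 4)
d(g) = -2 + g² + 5*g (d(g) = -2 + ((g² + 4*g) + g) = -2 + (g² + 5*g) = -2 + g² + 5*g)
n(33, -149) - d(62) = 23 - (-2 + 62² + 5*62) = 23 - (-2 + 3844 + 310) = 23 - 1*4152 = 23 - 4152 = -4129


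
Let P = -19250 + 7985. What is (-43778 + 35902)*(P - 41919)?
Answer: 418877184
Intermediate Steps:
P = -11265
(-43778 + 35902)*(P - 41919) = (-43778 + 35902)*(-11265 - 41919) = -7876*(-53184) = 418877184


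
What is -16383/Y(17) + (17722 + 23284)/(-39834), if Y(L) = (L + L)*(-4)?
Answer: 323511803/2708712 ≈ 119.43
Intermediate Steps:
Y(L) = -8*L (Y(L) = (2*L)*(-4) = -8*L)
-16383/Y(17) + (17722 + 23284)/(-39834) = -16383/((-8*17)) + (17722 + 23284)/(-39834) = -16383/(-136) + 41006*(-1/39834) = -16383*(-1/136) - 20503/19917 = 16383/136 - 20503/19917 = 323511803/2708712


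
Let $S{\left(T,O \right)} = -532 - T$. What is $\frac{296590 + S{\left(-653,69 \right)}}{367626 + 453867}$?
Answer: $\frac{296711}{821493} \approx 0.36119$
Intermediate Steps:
$\frac{296590 + S{\left(-653,69 \right)}}{367626 + 453867} = \frac{296590 - -121}{367626 + 453867} = \frac{296590 + \left(-532 + 653\right)}{821493} = \left(296590 + 121\right) \frac{1}{821493} = 296711 \cdot \frac{1}{821493} = \frac{296711}{821493}$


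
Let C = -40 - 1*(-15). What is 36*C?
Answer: -900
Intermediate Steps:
C = -25 (C = -40 + 15 = -25)
36*C = 36*(-25) = -900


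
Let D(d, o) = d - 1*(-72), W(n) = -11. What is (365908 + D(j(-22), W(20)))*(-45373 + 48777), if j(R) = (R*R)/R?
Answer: 1245721032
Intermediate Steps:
j(R) = R (j(R) = R²/R = R)
D(d, o) = 72 + d (D(d, o) = d + 72 = 72 + d)
(365908 + D(j(-22), W(20)))*(-45373 + 48777) = (365908 + (72 - 22))*(-45373 + 48777) = (365908 + 50)*3404 = 365958*3404 = 1245721032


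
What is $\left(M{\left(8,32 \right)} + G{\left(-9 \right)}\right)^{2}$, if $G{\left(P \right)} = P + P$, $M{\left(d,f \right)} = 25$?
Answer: $49$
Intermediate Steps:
$G{\left(P \right)} = 2 P$
$\left(M{\left(8,32 \right)} + G{\left(-9 \right)}\right)^{2} = \left(25 + 2 \left(-9\right)\right)^{2} = \left(25 - 18\right)^{2} = 7^{2} = 49$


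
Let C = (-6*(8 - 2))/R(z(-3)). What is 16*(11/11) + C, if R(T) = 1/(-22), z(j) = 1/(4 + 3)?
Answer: 808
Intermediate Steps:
z(j) = ⅐ (z(j) = 1/7 = ⅐)
R(T) = -1/22
C = 792 (C = (-6*(8 - 2))/(-1/22) = -6*6*(-22) = -36*(-22) = 792)
16*(11/11) + C = 16*(11/11) + 792 = 16*(11*(1/11)) + 792 = 16*1 + 792 = 16 + 792 = 808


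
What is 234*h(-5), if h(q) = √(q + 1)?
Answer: 468*I ≈ 468.0*I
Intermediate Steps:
h(q) = √(1 + q)
234*h(-5) = 234*√(1 - 5) = 234*√(-4) = 234*(2*I) = 468*I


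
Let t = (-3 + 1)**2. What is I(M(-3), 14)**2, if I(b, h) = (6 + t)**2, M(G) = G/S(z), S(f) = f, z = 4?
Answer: 10000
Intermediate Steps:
t = 4 (t = (-2)**2 = 4)
M(G) = G/4
I(b, h) = 100 (I(b, h) = (6 + 4)**2 = 10**2 = 100)
I(M(-3), 14)**2 = 100**2 = 10000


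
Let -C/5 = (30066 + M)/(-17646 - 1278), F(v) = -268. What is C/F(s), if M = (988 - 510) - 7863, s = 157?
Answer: -113405/5071632 ≈ -0.022361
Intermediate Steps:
M = -7385 (M = 478 - 7863 = -7385)
C = 113405/18924 (C = -5*(30066 - 7385)/(-17646 - 1278) = -113405/(-18924) = -113405*(-1)/18924 = -5*(-22681/18924) = 113405/18924 ≈ 5.9927)
C/F(s) = (113405/18924)/(-268) = (113405/18924)*(-1/268) = -113405/5071632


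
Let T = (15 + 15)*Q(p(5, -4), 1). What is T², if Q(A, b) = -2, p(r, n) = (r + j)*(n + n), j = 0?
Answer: 3600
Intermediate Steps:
p(r, n) = 2*n*r (p(r, n) = (r + 0)*(n + n) = r*(2*n) = 2*n*r)
T = -60 (T = (15 + 15)*(-2) = 30*(-2) = -60)
T² = (-60)² = 3600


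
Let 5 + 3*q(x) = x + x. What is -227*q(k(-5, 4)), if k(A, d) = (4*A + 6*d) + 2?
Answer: -1589/3 ≈ -529.67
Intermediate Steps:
k(A, d) = 2 + 4*A + 6*d
q(x) = -5/3 + 2*x/3 (q(x) = -5/3 + (x + x)/3 = -5/3 + (2*x)/3 = -5/3 + 2*x/3)
-227*q(k(-5, 4)) = -227*(-5/3 + 2*(2 + 4*(-5) + 6*4)/3) = -227*(-5/3 + 2*(2 - 20 + 24)/3) = -227*(-5/3 + (⅔)*6) = -227*(-5/3 + 4) = -227*7/3 = -1589/3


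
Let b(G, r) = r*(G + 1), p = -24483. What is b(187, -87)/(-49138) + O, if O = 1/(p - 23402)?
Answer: 391578961/1176486565 ≈ 0.33284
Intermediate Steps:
b(G, r) = r*(1 + G)
O = -1/47885 (O = 1/(-24483 - 23402) = 1/(-47885) = -1/47885 ≈ -2.0883e-5)
b(187, -87)/(-49138) + O = -87*(1 + 187)/(-49138) - 1/47885 = -87*188*(-1/49138) - 1/47885 = -16356*(-1/49138) - 1/47885 = 8178/24569 - 1/47885 = 391578961/1176486565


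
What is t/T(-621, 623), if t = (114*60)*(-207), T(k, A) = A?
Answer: -1415880/623 ≈ -2272.7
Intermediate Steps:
t = -1415880 (t = 6840*(-207) = -1415880)
t/T(-621, 623) = -1415880/623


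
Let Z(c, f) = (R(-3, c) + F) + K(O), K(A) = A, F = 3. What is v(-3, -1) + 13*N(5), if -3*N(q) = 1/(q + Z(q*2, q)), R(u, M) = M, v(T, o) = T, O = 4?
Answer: -211/66 ≈ -3.1970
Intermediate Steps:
Z(c, f) = 7 + c (Z(c, f) = (c + 3) + 4 = (3 + c) + 4 = 7 + c)
N(q) = -1/(3*(7 + 3*q)) (N(q) = -1/(3*(q + (7 + q*2))) = -1/(3*(q + (7 + 2*q))) = -1/(3*(7 + 3*q)))
v(-3, -1) + 13*N(5) = -3 + 13*(-1/(21 + 9*5)) = -3 + 13*(-1/(21 + 45)) = -3 + 13*(-1/66) = -3 - 13/66 = -211/66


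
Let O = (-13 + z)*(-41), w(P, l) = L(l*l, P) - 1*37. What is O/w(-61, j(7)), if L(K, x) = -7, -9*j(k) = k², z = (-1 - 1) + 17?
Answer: 41/22 ≈ 1.8636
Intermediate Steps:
z = 15 (z = -2 + 17 = 15)
j(k) = -k²/9
w(P, l) = -44 (w(P, l) = -7 - 1*37 = -7 - 37 = -44)
O = -82 (O = (-13 + 15)*(-41) = 2*(-41) = -82)
O/w(-61, j(7)) = -82/(-44) = -82*(-1/44) = 41/22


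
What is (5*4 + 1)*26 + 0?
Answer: 546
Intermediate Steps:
(5*4 + 1)*26 + 0 = (20 + 1)*26 + 0 = 21*26 + 0 = 546 + 0 = 546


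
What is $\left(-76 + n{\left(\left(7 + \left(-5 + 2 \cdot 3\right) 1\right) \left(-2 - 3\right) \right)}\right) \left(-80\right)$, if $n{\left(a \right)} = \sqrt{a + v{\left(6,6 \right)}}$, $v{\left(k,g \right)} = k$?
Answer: $6080 - 80 i \sqrt{34} \approx 6080.0 - 466.48 i$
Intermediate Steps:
$n{\left(a \right)} = \sqrt{6 + a}$ ($n{\left(a \right)} = \sqrt{a + 6} = \sqrt{6 + a}$)
$\left(-76 + n{\left(\left(7 + \left(-5 + 2 \cdot 3\right) 1\right) \left(-2 - 3\right) \right)}\right) \left(-80\right) = \left(-76 + \sqrt{6 + \left(7 + \left(-5 + 2 \cdot 3\right) 1\right) \left(-2 - 3\right)}\right) \left(-80\right) = \left(-76 + \sqrt{6 + \left(7 + \left(-5 + 6\right) 1\right) \left(-5\right)}\right) \left(-80\right) = \left(-76 + \sqrt{6 + \left(7 + 1 \cdot 1\right) \left(-5\right)}\right) \left(-80\right) = \left(-76 + \sqrt{6 + \left(7 + 1\right) \left(-5\right)}\right) \left(-80\right) = \left(-76 + \sqrt{6 + 8 \left(-5\right)}\right) \left(-80\right) = \left(-76 + \sqrt{6 - 40}\right) \left(-80\right) = \left(-76 + \sqrt{-34}\right) \left(-80\right) = \left(-76 + i \sqrt{34}\right) \left(-80\right) = 6080 - 80 i \sqrt{34}$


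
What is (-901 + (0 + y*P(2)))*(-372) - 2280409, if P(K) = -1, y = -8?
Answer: -1948213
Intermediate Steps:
(-901 + (0 + y*P(2)))*(-372) - 2280409 = (-901 + (0 - 8*(-1)))*(-372) - 2280409 = (-901 + (0 + 8))*(-372) - 2280409 = (-901 + 8)*(-372) - 2280409 = -893*(-372) - 2280409 = 332196 - 2280409 = -1948213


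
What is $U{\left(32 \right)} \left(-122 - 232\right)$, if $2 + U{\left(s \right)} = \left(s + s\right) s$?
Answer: $-724284$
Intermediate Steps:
$U{\left(s \right)} = -2 + 2 s^{2}$ ($U{\left(s \right)} = -2 + \left(s + s\right) s = -2 + 2 s s = -2 + 2 s^{2}$)
$U{\left(32 \right)} \left(-122 - 232\right) = \left(-2 + 2 \cdot 32^{2}\right) \left(-122 - 232\right) = \left(-2 + 2 \cdot 1024\right) \left(-122 - 232\right) = \left(-2 + 2048\right) \left(-354\right) = 2046 \left(-354\right) = -724284$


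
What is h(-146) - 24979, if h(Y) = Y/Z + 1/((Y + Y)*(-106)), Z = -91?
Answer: -70352131645/2816632 ≈ -24977.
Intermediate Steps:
h(Y) = -Y/91 - 1/(212*Y) (h(Y) = Y/(-91) + 1/((Y + Y)*(-106)) = Y*(-1/91) - 1/106/(2*Y) = -Y/91 + (1/(2*Y))*(-1/106) = -Y/91 - 1/(212*Y))
h(-146) - 24979 = (-1/91*(-146) - 1/212/(-146)) - 24979 = (146/91 - 1/212*(-1/146)) - 24979 = (146/91 + 1/30952) - 24979 = 4519083/2816632 - 24979 = -70352131645/2816632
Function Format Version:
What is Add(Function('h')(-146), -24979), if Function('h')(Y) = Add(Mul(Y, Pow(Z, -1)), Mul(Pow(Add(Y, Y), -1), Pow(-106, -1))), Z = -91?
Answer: Rational(-70352131645, 2816632) ≈ -24977.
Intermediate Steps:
Function('h')(Y) = Add(Mul(Rational(-1, 91), Y), Mul(Rational(-1, 212), Pow(Y, -1))) (Function('h')(Y) = Add(Mul(Y, Pow(-91, -1)), Mul(Pow(Add(Y, Y), -1), Pow(-106, -1))) = Add(Mul(Y, Rational(-1, 91)), Mul(Pow(Mul(2, Y), -1), Rational(-1, 106))) = Add(Mul(Rational(-1, 91), Y), Mul(Mul(Rational(1, 2), Pow(Y, -1)), Rational(-1, 106))) = Add(Mul(Rational(-1, 91), Y), Mul(Rational(-1, 212), Pow(Y, -1))))
Add(Function('h')(-146), -24979) = Add(Add(Mul(Rational(-1, 91), -146), Mul(Rational(-1, 212), Pow(-146, -1))), -24979) = Add(Add(Rational(146, 91), Mul(Rational(-1, 212), Rational(-1, 146))), -24979) = Add(Add(Rational(146, 91), Rational(1, 30952)), -24979) = Add(Rational(4519083, 2816632), -24979) = Rational(-70352131645, 2816632)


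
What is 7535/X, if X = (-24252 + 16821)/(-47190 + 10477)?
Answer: 276632455/7431 ≈ 37227.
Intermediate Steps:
X = 7431/36713 (X = -7431/(-36713) = -7431*(-1/36713) = 7431/36713 ≈ 0.20241)
7535/X = 7535/(7431/36713) = 7535*(36713/7431) = 276632455/7431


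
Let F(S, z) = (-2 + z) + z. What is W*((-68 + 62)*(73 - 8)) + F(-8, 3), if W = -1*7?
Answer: 2734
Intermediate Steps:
W = -7
F(S, z) = -2 + 2*z
W*((-68 + 62)*(73 - 8)) + F(-8, 3) = -7*(-68 + 62)*(73 - 8) + (-2 + 2*3) = -(-42)*65 + (-2 + 6) = -7*(-390) + 4 = 2730 + 4 = 2734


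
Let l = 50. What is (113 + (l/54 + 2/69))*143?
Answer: 10119538/621 ≈ 16296.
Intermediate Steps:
(113 + (l/54 + 2/69))*143 = (113 + (50/54 + 2/69))*143 = (113 + (50*(1/54) + 2*(1/69)))*143 = (113 + (25/27 + 2/69))*143 = (113 + 593/621)*143 = (70766/621)*143 = 10119538/621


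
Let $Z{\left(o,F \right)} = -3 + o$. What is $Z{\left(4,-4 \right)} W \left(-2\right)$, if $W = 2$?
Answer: $-4$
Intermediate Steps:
$Z{\left(4,-4 \right)} W \left(-2\right) = \left(-3 + 4\right) 2 \left(-2\right) = 1 \cdot 2 \left(-2\right) = 2 \left(-2\right) = -4$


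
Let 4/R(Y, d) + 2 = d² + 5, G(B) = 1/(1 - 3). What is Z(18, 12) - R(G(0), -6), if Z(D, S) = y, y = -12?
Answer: -472/39 ≈ -12.103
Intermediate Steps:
G(B) = -½ (G(B) = 1/(-2) = -½)
Z(D, S) = -12
R(Y, d) = 4/(3 + d²) (R(Y, d) = 4/(-2 + (d² + 5)) = 4/(-2 + (5 + d²)) = 4/(3 + d²))
Z(18, 12) - R(G(0), -6) = -12 - 4/(3 + (-6)²) = -12 - 4/(3 + 36) = -12 - 4/39 = -472/39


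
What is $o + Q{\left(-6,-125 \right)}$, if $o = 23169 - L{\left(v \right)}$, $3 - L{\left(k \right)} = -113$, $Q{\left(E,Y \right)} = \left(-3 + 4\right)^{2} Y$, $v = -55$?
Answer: $22928$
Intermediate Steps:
$Q{\left(E,Y \right)} = Y$ ($Q{\left(E,Y \right)} = 1^{2} Y = 1 Y = Y$)
$L{\left(k \right)} = 116$ ($L{\left(k \right)} = 3 - -113 = 3 + 113 = 116$)
$o = 23053$ ($o = 23169 - 116 = 23053$)
$o + Q{\left(-6,-125 \right)} = 23053 - 125 = 22928$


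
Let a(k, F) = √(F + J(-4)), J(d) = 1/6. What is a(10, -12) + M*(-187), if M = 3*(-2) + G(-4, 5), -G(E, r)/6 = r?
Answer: 6732 + I*√426/6 ≈ 6732.0 + 3.44*I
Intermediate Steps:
G(E, r) = -6*r
J(d) = ⅙
M = -36 (M = 3*(-2) - 6*5 = -6 - 30 = -36)
a(k, F) = √(⅙ + F) (a(k, F) = √(F + ⅙) = √(⅙ + F))
a(10, -12) + M*(-187) = √(6 + 36*(-12))/6 - 36*(-187) = √(6 - 432)/6 + 6732 = √(-426)/6 + 6732 = (I*√426)/6 + 6732 = I*√426/6 + 6732 = 6732 + I*√426/6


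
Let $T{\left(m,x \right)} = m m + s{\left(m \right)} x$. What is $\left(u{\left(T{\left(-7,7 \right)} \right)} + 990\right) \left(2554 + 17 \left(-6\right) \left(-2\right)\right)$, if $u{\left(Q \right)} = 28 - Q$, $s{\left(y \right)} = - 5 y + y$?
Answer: $2131934$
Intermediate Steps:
$s{\left(y \right)} = - 4 y$
$T{\left(m,x \right)} = m^{2} - 4 m x$ ($T{\left(m,x \right)} = m m + - 4 m x = m^{2} - 4 m x$)
$\left(u{\left(T{\left(-7,7 \right)} \right)} + 990\right) \left(2554 + 17 \left(-6\right) \left(-2\right)\right) = \left(\left(28 - - 7 \left(-7 - 28\right)\right) + 990\right) \left(2554 + 17 \left(-6\right) \left(-2\right)\right) = \left(\left(28 - - 7 \left(-7 - 28\right)\right) + 990\right) \left(2554 - -204\right) = \left(\left(28 - \left(-7\right) \left(-35\right)\right) + 990\right) \left(2554 + 204\right) = \left(\left(28 - 245\right) + 990\right) 2758 = \left(-217 + 990\right) 2758 = 773 \cdot 2758 = 2131934$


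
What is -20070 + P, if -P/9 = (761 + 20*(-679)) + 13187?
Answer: -23382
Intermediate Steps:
P = -3312 (P = -9*((761 + 20*(-679)) + 13187) = -9*((761 - 13580) + 13187) = -9*(-12819 + 13187) = -9*368 = -3312)
-20070 + P = -20070 - 3312 = -23382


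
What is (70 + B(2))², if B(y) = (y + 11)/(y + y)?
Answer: 85849/16 ≈ 5365.6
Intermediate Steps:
B(y) = (11 + y)/(2*y) (B(y) = (11 + y)/((2*y)) = (11 + y)*(1/(2*y)) = (11 + y)/(2*y))
(70 + B(2))² = (70 + (½)*(11 + 2)/2)² = (70 + (½)*(½)*13)² = (70 + 13/4)² = (293/4)² = 85849/16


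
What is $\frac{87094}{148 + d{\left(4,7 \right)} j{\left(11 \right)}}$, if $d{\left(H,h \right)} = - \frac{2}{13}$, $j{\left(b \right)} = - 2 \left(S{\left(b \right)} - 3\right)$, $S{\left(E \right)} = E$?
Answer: $\frac{566111}{978} \approx 578.85$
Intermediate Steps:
$j{\left(b \right)} = 6 - 2 b$ ($j{\left(b \right)} = - 2 \left(b - 3\right) = - 2 \left(-3 + b\right) = 6 - 2 b$)
$d{\left(H,h \right)} = - \frac{2}{13}$ ($d{\left(H,h \right)} = \left(-2\right) \frac{1}{13} = - \frac{2}{13}$)
$\frac{87094}{148 + d{\left(4,7 \right)} j{\left(11 \right)}} = \frac{87094}{148 - \frac{2 \left(6 - 22\right)}{13}} = \frac{87094}{148 - - \frac{32}{13}} = \frac{87094}{148 + \frac{32}{13}} = \frac{87094}{\frac{1956}{13}} = 87094 \cdot \frac{13}{1956} = \frac{566111}{978}$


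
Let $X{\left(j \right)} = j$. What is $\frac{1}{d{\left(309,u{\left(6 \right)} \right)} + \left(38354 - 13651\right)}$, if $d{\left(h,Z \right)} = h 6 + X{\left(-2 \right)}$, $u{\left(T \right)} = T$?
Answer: $\frac{1}{26555} \approx 3.7658 \cdot 10^{-5}$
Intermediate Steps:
$d{\left(h,Z \right)} = -2 + 6 h$ ($d{\left(h,Z \right)} = h 6 - 2 = 6 h - 2 = -2 + 6 h$)
$\frac{1}{d{\left(309,u{\left(6 \right)} \right)} + \left(38354 - 13651\right)} = \frac{1}{\left(-2 + 6 \cdot 309\right) + \left(38354 - 13651\right)} = \frac{1}{\left(-2 + 1854\right) + 24703} = \frac{1}{1852 + 24703} = \frac{1}{26555}$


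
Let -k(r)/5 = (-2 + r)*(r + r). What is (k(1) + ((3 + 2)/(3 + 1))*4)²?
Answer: 225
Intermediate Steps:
k(r) = -10*r*(-2 + r) (k(r) = -5*(-2 + r)*(r + r) = -5*(-2 + r)*2*r = -10*r*(-2 + r))
(k(1) + ((3 + 2)/(3 + 1))*4)² = (10*1*(2 - 1*1) + ((3 + 2)/(3 + 1))*4)² = (10*1*(2 - 1) + (5/4)*4)² = (10*1*1 + (5*(¼))*4)² = (10 + (5/4)*4)² = (10 + 5)² = 15² = 225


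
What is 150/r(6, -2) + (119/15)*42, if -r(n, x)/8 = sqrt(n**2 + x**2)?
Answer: 1666/5 - 15*sqrt(10)/16 ≈ 330.24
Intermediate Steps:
r(n, x) = -8*sqrt(n**2 + x**2)
150/r(6, -2) + (119/15)*42 = 150/((-8*sqrt(6**2 + (-2)**2))) + (119/15)*42 = 150/((-8*sqrt(36 + 4))) + (119*(1/15))*42 = 150/((-16*sqrt(10))) + (119/15)*42 = 150/((-16*sqrt(10))) + 1666/5 = 150*(-sqrt(10)/160) + 1666/5 = -15*sqrt(10)/16 + 1666/5 = 1666/5 - 15*sqrt(10)/16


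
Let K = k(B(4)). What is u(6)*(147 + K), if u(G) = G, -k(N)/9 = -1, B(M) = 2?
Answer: 936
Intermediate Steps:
k(N) = 9 (k(N) = -9*(-1) = 9)
K = 9
u(6)*(147 + K) = 6*(147 + 9) = 6*156 = 936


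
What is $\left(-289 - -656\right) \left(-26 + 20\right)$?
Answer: $-2202$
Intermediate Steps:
$\left(-289 - -656\right) \left(-26 + 20\right) = \left(-289 + 656\right) \left(-6\right) = 367 \left(-6\right) = -2202$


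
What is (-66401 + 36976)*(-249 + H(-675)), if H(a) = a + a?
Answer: 47050575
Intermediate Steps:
H(a) = 2*a
(-66401 + 36976)*(-249 + H(-675)) = (-66401 + 36976)*(-249 + 2*(-675)) = -29425*(-249 - 1350) = -29425*(-1599) = 47050575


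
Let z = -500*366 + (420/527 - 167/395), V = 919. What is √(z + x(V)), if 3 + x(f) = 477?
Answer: I*√7909322203730335/208165 ≈ 427.23*I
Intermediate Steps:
x(f) = 474 (x(f) = -3 + 477 = 474)
z = -38094117109/208165 (z = -183000 + (420*(1/527) - 167*1/395) = -183000 + (420/527 - 167/395) = -183000 + 77891/208165 = -38094117109/208165 ≈ -1.8300e+5)
√(z + x(V)) = √(-38094117109/208165 + 474) = √(-37995446899/208165) = I*√7909322203730335/208165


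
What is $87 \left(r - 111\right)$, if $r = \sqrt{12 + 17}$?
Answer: $-9657 + 87 \sqrt{29} \approx -9188.5$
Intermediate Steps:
$r = \sqrt{29} \approx 5.3852$
$87 \left(r - 111\right) = 87 \left(\sqrt{29} - 111\right) = 87 \left(-111 + \sqrt{29}\right) = -9657 + 87 \sqrt{29}$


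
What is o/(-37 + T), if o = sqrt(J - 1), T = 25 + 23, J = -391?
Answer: 14*I*sqrt(2)/11 ≈ 1.7999*I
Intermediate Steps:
T = 48
o = 14*I*sqrt(2) (o = sqrt(-391 - 1) = sqrt(-392) = 14*I*sqrt(2) ≈ 19.799*I)
o/(-37 + T) = (14*I*sqrt(2))/(-37 + 48) = (14*I*sqrt(2))/11 = 14*I*sqrt(2)/11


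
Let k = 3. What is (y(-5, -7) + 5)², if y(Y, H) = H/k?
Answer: 64/9 ≈ 7.1111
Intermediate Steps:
y(Y, H) = H/3
(y(-5, -7) + 5)² = ((⅓)*(-7) + 5)² = (-7/3 + 5)² = (8/3)² = 64/9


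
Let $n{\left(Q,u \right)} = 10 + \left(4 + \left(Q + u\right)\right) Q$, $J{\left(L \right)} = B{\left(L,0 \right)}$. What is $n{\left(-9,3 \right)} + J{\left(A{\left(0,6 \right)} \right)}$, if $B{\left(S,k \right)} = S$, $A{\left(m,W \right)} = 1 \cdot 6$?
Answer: $34$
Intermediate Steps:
$A{\left(m,W \right)} = 6$
$J{\left(L \right)} = L$
$n{\left(Q,u \right)} = 10 + Q \left(4 + Q + u\right)$ ($n{\left(Q,u \right)} = 10 + \left(4 + Q + u\right) Q = 10 + Q \left(4 + Q + u\right)$)
$n{\left(-9,3 \right)} + J{\left(A{\left(0,6 \right)} \right)} = \left(10 + \left(-9\right)^{2} + 4 \left(-9\right) - 27\right) + 6 = \left(10 + 81 - 36 - 27\right) + 6 = 28 + 6 = 34$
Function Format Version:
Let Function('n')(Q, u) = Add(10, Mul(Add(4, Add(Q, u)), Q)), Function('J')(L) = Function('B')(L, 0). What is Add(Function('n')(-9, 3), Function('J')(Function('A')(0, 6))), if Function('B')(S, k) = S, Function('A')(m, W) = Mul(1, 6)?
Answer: 34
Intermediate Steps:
Function('A')(m, W) = 6
Function('J')(L) = L
Function('n')(Q, u) = Add(10, Mul(Q, Add(4, Q, u))) (Function('n')(Q, u) = Add(10, Mul(Add(4, Q, u), Q)) = Add(10, Mul(Q, Add(4, Q, u))))
Add(Function('n')(-9, 3), Function('J')(Function('A')(0, 6))) = Add(Add(10, Pow(-9, 2), Mul(4, -9), Mul(-9, 3)), 6) = Add(Add(10, 81, -36, -27), 6) = Add(28, 6) = 34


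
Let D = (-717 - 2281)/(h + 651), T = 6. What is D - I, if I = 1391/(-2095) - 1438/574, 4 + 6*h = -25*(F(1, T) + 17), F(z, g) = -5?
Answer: -1975932288/1082878265 ≈ -1.8247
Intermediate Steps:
h = -152/3 (h = -2/3 + (-25*(-5 + 17))/6 = -2/3 + (-25*12)/6 = -2/3 + (1/6)*(-300) = -2/3 - 50 = -152/3 ≈ -50.667)
D = -8994/1801 (D = (-717 - 2281)/(-152/3 + 651) = -2998/1801/3 = -2998*3/1801 = -8994/1801 ≈ -4.9939)
I = -1905522/601265 (I = 1391*(-1/2095) - 1438*1/574 = -1391/2095 - 719/287 = -1905522/601265 ≈ -3.1692)
D - I = -8994/1801 - 1*(-1905522/601265) = -8994/1801 + 1905522/601265 = -1975932288/1082878265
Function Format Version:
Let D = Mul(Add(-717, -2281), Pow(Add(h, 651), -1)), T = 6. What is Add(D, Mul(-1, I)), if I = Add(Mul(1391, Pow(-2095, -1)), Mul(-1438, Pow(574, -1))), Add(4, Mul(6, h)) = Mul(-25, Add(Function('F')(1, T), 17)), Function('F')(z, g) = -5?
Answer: Rational(-1975932288, 1082878265) ≈ -1.8247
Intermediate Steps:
h = Rational(-152, 3) (h = Add(Rational(-2, 3), Mul(Rational(1, 6), Mul(-25, Add(-5, 17)))) = Add(Rational(-2, 3), Mul(Rational(1, 6), Mul(-25, 12))) = Add(Rational(-2, 3), Mul(Rational(1, 6), -300)) = Add(Rational(-2, 3), -50) = Rational(-152, 3) ≈ -50.667)
D = Rational(-8994, 1801) (D = Mul(Add(-717, -2281), Pow(Add(Rational(-152, 3), 651), -1)) = Mul(-2998, Pow(Rational(1801, 3), -1)) = Mul(-2998, Rational(3, 1801)) = Rational(-8994, 1801) ≈ -4.9939)
I = Rational(-1905522, 601265) (I = Add(Mul(1391, Rational(-1, 2095)), Mul(-1438, Rational(1, 574))) = Add(Rational(-1391, 2095), Rational(-719, 287)) = Rational(-1905522, 601265) ≈ -3.1692)
Add(D, Mul(-1, I)) = Add(Rational(-8994, 1801), Mul(-1, Rational(-1905522, 601265))) = Add(Rational(-8994, 1801), Rational(1905522, 601265)) = Rational(-1975932288, 1082878265)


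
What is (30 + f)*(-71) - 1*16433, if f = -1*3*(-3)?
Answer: -19202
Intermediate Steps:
f = 9 (f = -3*(-3) = 9)
(30 + f)*(-71) - 1*16433 = (30 + 9)*(-71) - 1*16433 = 39*(-71) - 16433 = -2769 - 16433 = -19202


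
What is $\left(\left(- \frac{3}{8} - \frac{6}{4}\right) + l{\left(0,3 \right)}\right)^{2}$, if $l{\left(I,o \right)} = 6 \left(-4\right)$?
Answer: $\frac{42849}{64} \approx 669.52$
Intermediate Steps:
$l{\left(I,o \right)} = -24$
$\left(\left(- \frac{3}{8} - \frac{6}{4}\right) + l{\left(0,3 \right)}\right)^{2} = \left(\left(- \frac{3}{8} - \frac{6}{4}\right) - 24\right)^{2} = \left(\left(\left(-3\right) \frac{1}{8} - \frac{3}{2}\right) - 24\right)^{2} = \left(\left(- \frac{3}{8} - \frac{3}{2}\right) - 24\right)^{2} = \left(- \frac{15}{8} - 24\right)^{2} = \left(- \frac{207}{8}\right)^{2} = \frac{42849}{64}$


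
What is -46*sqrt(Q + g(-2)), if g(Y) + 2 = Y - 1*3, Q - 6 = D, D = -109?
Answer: -46*I*sqrt(110) ≈ -482.45*I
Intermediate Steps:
Q = -103 (Q = 6 - 109 = -103)
g(Y) = -5 + Y (g(Y) = -2 + (Y - 1*3) = -2 + (Y - 3) = -2 + (-3 + Y) = -5 + Y)
-46*sqrt(Q + g(-2)) = -46*sqrt(-103 + (-5 - 2)) = -46*sqrt(-103 - 7) = -46*I*sqrt(110)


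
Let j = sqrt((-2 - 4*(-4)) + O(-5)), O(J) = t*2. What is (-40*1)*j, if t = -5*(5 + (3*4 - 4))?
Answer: -80*I*sqrt(29) ≈ -430.81*I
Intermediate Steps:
t = -65 (t = -5*(5 + (12 - 4)) = -5*(5 + 8) = -5*13 = -65)
O(J) = -130 (O(J) = -65*2 = -130)
j = 2*I*sqrt(29) (j = sqrt((-2 - 4*(-4)) - 130) = sqrt((-2 + 16) - 130) = sqrt(14 - 130) = sqrt(-116) = 2*I*sqrt(29) ≈ 10.77*I)
(-40*1)*j = (-40*1)*(2*I*sqrt(29)) = -80*I*sqrt(29)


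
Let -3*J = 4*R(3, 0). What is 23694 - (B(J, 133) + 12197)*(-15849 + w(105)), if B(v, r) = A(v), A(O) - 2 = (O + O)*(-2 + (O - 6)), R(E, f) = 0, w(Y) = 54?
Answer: 192706899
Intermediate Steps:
A(O) = 2 + 2*O*(-8 + O) (A(O) = 2 + (O + O)*(-2 + (O - 6)) = 2 + (2*O)*(-2 + (-6 + O)) = 2 + (2*O)*(-8 + O) = 2 + 2*O*(-8 + O))
J = 0 (J = -4*0/3 = -1/3*0 = 0)
B(v, r) = 2 - 16*v + 2*v**2
23694 - (B(J, 133) + 12197)*(-15849 + w(105)) = 23694 - ((2 - 16*0 + 2*0**2) + 12197)*(-15849 + 54) = 23694 - ((2 + 0 + 2*0) + 12197)*(-15795) = 23694 - ((2 + 0 + 0) + 12197)*(-15795) = 23694 - (2 + 12197)*(-15795) = 23694 - 12199*(-15795) = 23694 - 1*(-192683205) = 23694 + 192683205 = 192706899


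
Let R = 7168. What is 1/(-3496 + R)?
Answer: 1/3672 ≈ 0.00027233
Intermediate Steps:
1/(-3496 + R) = 1/(-3496 + 7168) = 1/3672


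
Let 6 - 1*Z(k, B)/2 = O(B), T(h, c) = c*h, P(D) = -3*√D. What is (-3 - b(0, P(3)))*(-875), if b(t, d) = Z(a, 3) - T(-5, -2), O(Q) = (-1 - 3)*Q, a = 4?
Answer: 25375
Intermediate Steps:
O(Q) = -4*Q
Z(k, B) = 12 + 8*B (Z(k, B) = 12 - (-8)*B = 12 + 8*B)
b(t, d) = 26 (b(t, d) = (12 + 8*3) - (-2)*(-5) = (12 + 24) - 1*10 = 36 - 10 = 26)
(-3 - b(0, P(3)))*(-875) = (-3 - 1*26)*(-875) = (-3 - 26)*(-875) = -29*(-875) = 25375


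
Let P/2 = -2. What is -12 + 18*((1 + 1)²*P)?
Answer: -300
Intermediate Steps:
P = -4 (P = 2*(-2) = -4)
-12 + 18*((1 + 1)²*P) = -12 + 18*((1 + 1)²*(-4)) = -12 + 18*(2²*(-4)) = -12 + 18*(4*(-4)) = -12 + 18*(-16) = -12 - 288 = -300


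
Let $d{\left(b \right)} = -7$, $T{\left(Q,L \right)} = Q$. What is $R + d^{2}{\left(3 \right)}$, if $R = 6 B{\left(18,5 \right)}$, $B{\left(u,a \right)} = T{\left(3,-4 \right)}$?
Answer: $67$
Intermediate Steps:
$B{\left(u,a \right)} = 3$
$R = 18$ ($R = 6 \cdot 3 = 18$)
$R + d^{2}{\left(3 \right)} = 18 + \left(-7\right)^{2} = 18 + 49 = 67$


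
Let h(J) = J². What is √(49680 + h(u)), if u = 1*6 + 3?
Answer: 3*√5529 ≈ 223.07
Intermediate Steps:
u = 9 (u = 6 + 3 = 9)
√(49680 + h(u)) = √(49680 + 9²) = √(49680 + 81) = √49761 = 3*√5529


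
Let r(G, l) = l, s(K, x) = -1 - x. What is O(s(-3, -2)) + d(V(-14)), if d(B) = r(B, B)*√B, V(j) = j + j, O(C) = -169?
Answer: -169 - 56*I*√7 ≈ -169.0 - 148.16*I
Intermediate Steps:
V(j) = 2*j
d(B) = B^(3/2) (d(B) = B*√B = B^(3/2))
O(s(-3, -2)) + d(V(-14)) = -169 + (2*(-14))^(3/2) = -169 + (-28)^(3/2) = -169 - 56*I*√7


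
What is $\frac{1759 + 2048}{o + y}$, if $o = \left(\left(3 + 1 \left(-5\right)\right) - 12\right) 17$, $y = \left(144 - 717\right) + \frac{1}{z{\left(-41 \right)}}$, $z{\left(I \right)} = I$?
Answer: $- \frac{52029}{11084} \approx -4.6941$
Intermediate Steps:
$y = - \frac{23494}{41}$ ($y = \left(144 - 717\right) + \frac{1}{-41} = -573 - \frac{1}{41} = - \frac{23494}{41} \approx -573.02$)
$o = -238$ ($o = \left(\left(3 - 5\right) - 12\right) 17 = \left(-2 - 12\right) 17 = \left(-14\right) 17 = -238$)
$\frac{1759 + 2048}{o + y} = \frac{1759 + 2048}{-238 - \frac{23494}{41}} = \frac{3807}{- \frac{33252}{41}} = 3807 \left(- \frac{41}{33252}\right) = - \frac{52029}{11084}$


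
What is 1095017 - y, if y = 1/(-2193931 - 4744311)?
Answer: 7597492940115/6938242 ≈ 1.0950e+6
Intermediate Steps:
y = -1/6938242 (y = 1/(-6938242) = -1/6938242 ≈ -1.4413e-7)
1095017 - y = 1095017 - 1*(-1/6938242) = 1095017 + 1/6938242 = 7597492940115/6938242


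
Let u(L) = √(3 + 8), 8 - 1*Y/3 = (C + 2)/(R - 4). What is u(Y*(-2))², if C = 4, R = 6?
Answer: 11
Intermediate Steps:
Y = 15 (Y = 24 - 3*(4 + 2)/(6 - 4) = 24 - 18/2 = 24 - 3*3 = 24 - 9 = 15)
u(L) = √11
u(Y*(-2))² = (√11)² = 11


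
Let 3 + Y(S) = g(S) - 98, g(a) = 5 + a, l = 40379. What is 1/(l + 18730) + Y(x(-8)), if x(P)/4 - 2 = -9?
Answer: -7329515/59109 ≈ -124.00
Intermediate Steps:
x(P) = -28 (x(P) = 8 + 4*(-9) = 8 - 36 = -28)
Y(S) = -96 + S (Y(S) = -3 + ((5 + S) - 98) = -3 + (-93 + S) = -96 + S)
1/(l + 18730) + Y(x(-8)) = 1/(40379 + 18730) + (-96 - 28) = 1/59109 - 124 = -7329515/59109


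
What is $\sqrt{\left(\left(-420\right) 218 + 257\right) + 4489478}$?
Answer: $5 \sqrt{175927} \approx 2097.2$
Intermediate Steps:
$\sqrt{\left(\left(-420\right) 218 + 257\right) + 4489478} = \sqrt{\left(-91560 + 257\right) + 4489478} = \sqrt{-91303 + 4489478} = \sqrt{4398175} = 5 \sqrt{175927}$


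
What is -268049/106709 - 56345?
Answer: -6012786654/106709 ≈ -56348.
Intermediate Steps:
-268049/106709 - 56345 = -6012786654/106709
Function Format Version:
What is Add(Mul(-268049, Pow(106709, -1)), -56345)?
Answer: Rational(-6012786654, 106709) ≈ -56348.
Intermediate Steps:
Add(Mul(-268049, Pow(106709, -1)), -56345) = Add(Mul(-268049, Rational(1, 106709)), -56345) = Add(Rational(-268049, 106709), -56345) = Rational(-6012786654, 106709)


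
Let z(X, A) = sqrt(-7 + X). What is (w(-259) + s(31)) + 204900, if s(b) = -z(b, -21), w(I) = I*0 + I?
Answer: 204641 - 2*sqrt(6) ≈ 2.0464e+5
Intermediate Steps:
w(I) = I (w(I) = 0 + I = I)
s(b) = -sqrt(-7 + b)
(w(-259) + s(31)) + 204900 = (-259 - sqrt(-7 + 31)) + 204900 = (-259 - sqrt(24)) + 204900 = (-259 - 2*sqrt(6)) + 204900 = 204641 - 2*sqrt(6)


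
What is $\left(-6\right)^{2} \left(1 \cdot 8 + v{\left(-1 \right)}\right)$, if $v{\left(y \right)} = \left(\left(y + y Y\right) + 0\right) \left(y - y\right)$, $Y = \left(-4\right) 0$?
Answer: $288$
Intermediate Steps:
$Y = 0$
$v{\left(y \right)} = 0$ ($v{\left(y \right)} = \left(\left(y + y 0\right) + 0\right) \left(y - y\right) = \left(\left(y + 0\right) + 0\right) 0 = \left(y + 0\right) 0 = y 0 = 0$)
$\left(-6\right)^{2} \left(1 \cdot 8 + v{\left(-1 \right)}\right) = \left(-6\right)^{2} \left(1 \cdot 8 + 0\right) = 36 \left(8 + 0\right) = 36 \cdot 8 = 288$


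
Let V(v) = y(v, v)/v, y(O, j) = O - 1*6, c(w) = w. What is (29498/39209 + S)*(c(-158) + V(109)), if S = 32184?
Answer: -21603013120526/4273781 ≈ -5.0548e+6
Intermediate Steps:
y(O, j) = -6 + O (y(O, j) = O - 6 = -6 + O)
V(v) = (-6 + v)/v
(29498/39209 + S)*(c(-158) + V(109)) = (29498/39209 + 32184)*(-158 + (-6 + 109)/109) = (29498*(1/39209) + 32184)*(-158 + (1/109)*103) = (29498/39209 + 32184)*(-158 + 103/109) = (1261931954/39209)*(-17119/109) = -21603013120526/4273781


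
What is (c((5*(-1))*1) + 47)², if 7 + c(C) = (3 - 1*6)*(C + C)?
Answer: 4900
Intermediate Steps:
c(C) = -7 - 6*C (c(C) = -7 + (3 - 1*6)*(C + C) = -7 + (3 - 6)*(2*C) = -7 - 6*C)
(c((5*(-1))*1) + 47)² = ((-7 - 6*5*(-1)) + 47)² = ((-7 - (-30)) + 47)² = ((-7 - 6*(-5)) + 47)² = ((-7 + 30) + 47)² = (23 + 47)² = 70² = 4900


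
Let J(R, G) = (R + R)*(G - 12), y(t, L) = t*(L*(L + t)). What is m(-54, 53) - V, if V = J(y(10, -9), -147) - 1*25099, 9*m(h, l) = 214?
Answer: -31475/9 ≈ -3497.2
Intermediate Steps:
m(h, l) = 214/9 (m(h, l) = (⅑)*214 = 214/9)
y(t, L) = L*t*(L + t)
J(R, G) = 2*R*(-12 + G) (J(R, G) = (2*R)*(-12 + G) = 2*R*(-12 + G))
V = 3521 (V = 2*(-9*10*(-9 + 10))*(-12 - 147) - 1*25099 = 2*(-9*10*1)*(-159) - 25099 = 2*(-90)*(-159) - 25099 = 28620 - 25099 = 3521)
m(-54, 53) - V = 214/9 - 1*3521 = 214/9 - 3521 = -31475/9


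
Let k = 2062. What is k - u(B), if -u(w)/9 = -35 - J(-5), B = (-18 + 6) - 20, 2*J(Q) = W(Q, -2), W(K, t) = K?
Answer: 3539/2 ≈ 1769.5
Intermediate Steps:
J(Q) = Q/2
B = -32 (B = -12 - 20 = -32)
u(w) = 585/2 (u(w) = -9*(-35 - (-5)/2) = -9*(-35 - 1*(-5/2)) = -9*(-35 + 5/2) = -9*(-65/2) = 585/2)
k - u(B) = 2062 - 1*585/2 = 2062 - 585/2 = 3539/2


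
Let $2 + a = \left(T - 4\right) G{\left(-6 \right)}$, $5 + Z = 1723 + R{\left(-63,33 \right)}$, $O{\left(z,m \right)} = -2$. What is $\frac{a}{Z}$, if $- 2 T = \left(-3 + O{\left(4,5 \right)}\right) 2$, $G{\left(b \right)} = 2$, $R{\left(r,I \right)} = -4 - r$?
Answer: $0$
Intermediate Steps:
$T = 5$ ($T = - \frac{\left(-3 - 2\right) 2}{2} = - \frac{\left(-5\right) 2}{2} = \left(- \frac{1}{2}\right) \left(-10\right) = 5$)
$Z = 1777$ ($Z = -5 + \left(1723 - -59\right) = -5 + \left(1723 + \left(-4 + 63\right)\right) = -5 + \left(1723 + 59\right) = -5 + 1782 = 1777$)
$a = 0$ ($a = -2 + \left(5 - 4\right) 2 = -2 + 1 \cdot 2 = -2 + 2 = 0$)
$\frac{a}{Z} = \frac{0}{1777} = 0 \cdot \frac{1}{1777} = 0$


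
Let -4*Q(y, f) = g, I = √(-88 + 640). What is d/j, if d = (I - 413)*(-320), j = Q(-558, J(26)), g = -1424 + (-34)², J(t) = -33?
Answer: 132160/67 - 640*√138/67 ≈ 1860.3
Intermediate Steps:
I = 2*√138 (I = √552 = 2*√138 ≈ 23.495)
g = -268 (g = -1424 + 1156 = -268)
Q(y, f) = 67 (Q(y, f) = -¼*(-268) = 67)
j = 67
d = 132160 - 640*√138 (d = (2*√138 - 413)*(-320) = (-413 + 2*√138)*(-320) = 132160 - 640*√138 ≈ 1.2464e+5)
d/j = (132160 - 640*√138)/67 = (132160 - 640*√138)*(1/67) = 132160/67 - 640*√138/67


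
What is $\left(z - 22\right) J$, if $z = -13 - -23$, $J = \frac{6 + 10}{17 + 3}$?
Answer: $- \frac{48}{5} \approx -9.6$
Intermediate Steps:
$J = \frac{4}{5}$ ($J = \frac{16}{20} = 16 \cdot \frac{1}{20} = \frac{4}{5} \approx 0.8$)
$z = 10$ ($z = -13 + 23 = 10$)
$\left(z - 22\right) J = \left(10 - 22\right) \frac{4}{5} = \left(-12\right) \frac{4}{5} = - \frac{48}{5}$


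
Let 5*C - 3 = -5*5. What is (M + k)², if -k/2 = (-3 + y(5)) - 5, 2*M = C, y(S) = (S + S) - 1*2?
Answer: 121/25 ≈ 4.8400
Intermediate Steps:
C = -22/5 (C = ⅗ + (-5*5)/5 = ⅗ + (⅕)*(-25) = ⅗ - 5 = -22/5 ≈ -4.4000)
y(S) = -2 + 2*S (y(S) = 2*S - 2 = -2 + 2*S)
M = -11/5 (M = (½)*(-22/5) = -11/5 ≈ -2.2000)
k = 0 (k = -2*((-3 + (-2 + 2*5)) - 5) = -2*((-3 + (-2 + 10)) - 5) = -2*((-3 + 8) - 5) = -2*(5 - 5) = -2*0 = 0)
(M + k)² = (-11/5 + 0)² = (-11/5)² = 121/25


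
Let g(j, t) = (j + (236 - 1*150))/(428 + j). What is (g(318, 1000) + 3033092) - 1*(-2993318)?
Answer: 2247851132/373 ≈ 6.0264e+6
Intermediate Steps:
g(j, t) = (86 + j)/(428 + j) (g(j, t) = (j + (236 - 150))/(428 + j) = (j + 86)/(428 + j) = (86 + j)/(428 + j))
(g(318, 1000) + 3033092) - 1*(-2993318) = ((86 + 318)/(428 + 318) + 3033092) - 1*(-2993318) = (404/746 + 3033092) + 2993318 = ((1/746)*404 + 3033092) + 2993318 = (202/373 + 3033092) + 2993318 = 1131343518/373 + 2993318 = 2247851132/373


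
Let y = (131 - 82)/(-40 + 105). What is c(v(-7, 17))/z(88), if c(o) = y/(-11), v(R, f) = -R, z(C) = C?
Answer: -49/62920 ≈ -0.00077877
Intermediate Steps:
y = 49/65 ≈ 0.75385
c(o) = -49/715 (c(o) = (49/65)/(-11) = (49/65)*(-1/11) = -49/715)
c(v(-7, 17))/z(88) = -49/715/88 = -49/715*1/88 = -49/62920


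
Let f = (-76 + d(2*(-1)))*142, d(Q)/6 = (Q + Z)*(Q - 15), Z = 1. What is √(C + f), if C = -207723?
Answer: I*√204031 ≈ 451.7*I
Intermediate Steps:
d(Q) = 6*(1 + Q)*(-15 + Q) (d(Q) = 6*((Q + 1)*(Q - 15)) = 6*((1 + Q)*(-15 + Q)) = 6*(1 + Q)*(-15 + Q))
f = 3692 (f = (-76 + (-90 - 168*(-1) + 6*(2*(-1))²))*142 = (-76 + (-90 - 84*(-2) + 6*(-2)²))*142 = (-76 + (-90 + 168 + 6*4))*142 = (-76 + (-90 + 168 + 24))*142 = (-76 + 102)*142 = 26*142 = 3692)
√(C + f) = √(-207723 + 3692) = √(-204031) = I*√204031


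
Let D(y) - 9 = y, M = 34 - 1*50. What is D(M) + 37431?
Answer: 37424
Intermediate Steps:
M = -16 (M = 34 - 50 = -16)
D(y) = 9 + y
D(M) + 37431 = (9 - 16) + 37431 = -7 + 37431 = 37424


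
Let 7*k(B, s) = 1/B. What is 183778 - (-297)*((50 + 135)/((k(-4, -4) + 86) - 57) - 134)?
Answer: 118306240/811 ≈ 1.4588e+5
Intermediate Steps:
k(B, s) = 1/(7*B)
183778 - (-297)*((50 + 135)/((k(-4, -4) + 86) - 57) - 134) = 183778 - (-297)*((50 + 135)/(((⅐)/(-4) + 86) - 57) - 134) = 183778 - (-297)*(185/(((⅐)*(-¼) + 86) - 57) - 134) = 183778 - (-297)*(185/((-1/28 + 86) - 57) - 134) = 183778 - (-297)*(185/(2407/28 - 57) - 134) = 183778 - (-297)*(185/(811/28) - 134) = 183778 - (-297)*(185*(28/811) - 134) = 183778 - (-297)*(5180/811 - 134) = 183778 - (-297)*(-103494)/811 = 183778 - 1*30737718/811 = 183778 - 30737718/811 = 118306240/811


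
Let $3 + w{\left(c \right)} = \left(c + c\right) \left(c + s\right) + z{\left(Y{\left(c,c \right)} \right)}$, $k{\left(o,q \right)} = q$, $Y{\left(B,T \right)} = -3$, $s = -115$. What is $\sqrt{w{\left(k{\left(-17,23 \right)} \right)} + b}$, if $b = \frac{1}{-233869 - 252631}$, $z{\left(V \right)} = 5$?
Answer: $\frac{i \sqrt{10011659179865}}{48650} \approx 65.038 i$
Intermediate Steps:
$w{\left(c \right)} = 2 + 2 c \left(-115 + c\right)$ ($w{\left(c \right)} = -3 + \left(\left(c + c\right) \left(c - 115\right) + 5\right) = -3 + \left(2 c \left(-115 + c\right) + 5\right) = -3 + \left(5 + 2 c \left(-115 + c\right)\right) = 2 + 2 c \left(-115 + c\right)$)
$b = - \frac{1}{486500}$ ($b = \frac{1}{-486500} = - \frac{1}{486500} \approx -2.0555 \cdot 10^{-6}$)
$\sqrt{w{\left(k{\left(-17,23 \right)} \right)} + b} = \sqrt{\left(2 - 5290 + 2 \cdot 23^{2}\right) - \frac{1}{486500}} = \sqrt{\left(2 - 5290 + 2 \cdot 529\right) - \frac{1}{486500}} = \sqrt{\left(2 - 5290 + 1058\right) - \frac{1}{486500}} = \sqrt{-4230 - \frac{1}{486500}} = \sqrt{- \frac{2057895001}{486500}} = \frac{i \sqrt{10011659179865}}{48650}$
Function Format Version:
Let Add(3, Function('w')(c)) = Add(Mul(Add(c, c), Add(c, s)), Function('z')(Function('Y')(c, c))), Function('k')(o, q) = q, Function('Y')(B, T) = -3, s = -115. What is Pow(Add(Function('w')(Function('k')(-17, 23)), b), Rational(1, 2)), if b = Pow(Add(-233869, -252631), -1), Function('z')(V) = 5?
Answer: Mul(Rational(1, 48650), I, Pow(10011659179865, Rational(1, 2))) ≈ Mul(65.038, I)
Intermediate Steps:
Function('w')(c) = Add(2, Mul(2, c, Add(-115, c))) (Function('w')(c) = Add(-3, Add(Mul(Add(c, c), Add(c, -115)), 5)) = Add(-3, Add(Mul(Mul(2, c), Add(-115, c)), 5)) = Add(-3, Add(Mul(2, c, Add(-115, c)), 5)) = Add(-3, Add(5, Mul(2, c, Add(-115, c)))) = Add(2, Mul(2, c, Add(-115, c))))
b = Rational(-1, 486500) (b = Pow(-486500, -1) = Rational(-1, 486500) ≈ -2.0555e-6)
Pow(Add(Function('w')(Function('k')(-17, 23)), b), Rational(1, 2)) = Pow(Add(Add(2, Mul(-230, 23), Mul(2, Pow(23, 2))), Rational(-1, 486500)), Rational(1, 2)) = Pow(Add(Add(2, -5290, Mul(2, 529)), Rational(-1, 486500)), Rational(1, 2)) = Pow(Add(Add(2, -5290, 1058), Rational(-1, 486500)), Rational(1, 2)) = Pow(Add(-4230, Rational(-1, 486500)), Rational(1, 2)) = Pow(Rational(-2057895001, 486500), Rational(1, 2)) = Mul(Rational(1, 48650), I, Pow(10011659179865, Rational(1, 2)))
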